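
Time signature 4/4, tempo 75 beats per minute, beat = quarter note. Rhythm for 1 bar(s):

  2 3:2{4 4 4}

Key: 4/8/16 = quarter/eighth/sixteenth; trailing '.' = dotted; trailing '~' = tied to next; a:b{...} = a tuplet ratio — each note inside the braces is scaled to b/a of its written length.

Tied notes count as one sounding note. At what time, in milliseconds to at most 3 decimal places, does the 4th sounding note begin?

note 4 onset = 10/3b = 2666.667ms

1. 0.0ms @ 0 + 1600.0ms (2)
2. 1600.0ms @ 2 + 533.333ms (2/3)
3. 2133.333ms @ 8/3 + 533.333ms (2/3)
4. 2666.667ms @ 10/3 + 533.333ms (2/3)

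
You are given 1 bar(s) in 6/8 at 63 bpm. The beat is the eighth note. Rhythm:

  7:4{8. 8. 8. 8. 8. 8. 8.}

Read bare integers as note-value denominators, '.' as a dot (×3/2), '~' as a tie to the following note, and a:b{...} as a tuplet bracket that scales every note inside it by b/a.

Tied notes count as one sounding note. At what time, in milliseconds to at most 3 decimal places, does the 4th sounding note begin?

note 4 onset = 18/7b = 2448.98ms

1. 0.0ms @ 0 + 816.327ms (6/7)
2. 816.327ms @ 6/7 + 816.327ms (6/7)
3. 1632.653ms @ 12/7 + 816.327ms (6/7)
4. 2448.98ms @ 18/7 + 816.327ms (6/7)
5. 3265.306ms @ 24/7 + 816.327ms (6/7)
6. 4081.633ms @ 30/7 + 816.327ms (6/7)
7. 4897.959ms @ 36/7 + 816.327ms (6/7)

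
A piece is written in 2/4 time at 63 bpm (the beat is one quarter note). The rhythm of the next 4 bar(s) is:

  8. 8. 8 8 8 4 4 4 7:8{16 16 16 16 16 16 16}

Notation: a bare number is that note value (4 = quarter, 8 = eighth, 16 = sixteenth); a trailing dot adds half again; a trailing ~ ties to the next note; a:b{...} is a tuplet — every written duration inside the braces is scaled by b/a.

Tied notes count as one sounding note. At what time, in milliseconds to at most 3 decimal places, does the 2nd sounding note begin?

note 2 onset = 3/4b = 714.286ms

1. 0.0ms @ 0 + 714.286ms (3/4)
2. 714.286ms @ 3/4 + 714.286ms (3/4)
3. 1428.571ms @ 3/2 + 476.19ms (1/2)
4. 1904.762ms @ 2 + 476.19ms (1/2)
5. 2380.952ms @ 5/2 + 476.19ms (1/2)
6. 2857.143ms @ 3 + 952.381ms (1)
7. 3809.524ms @ 4 + 952.381ms (1)
8. 4761.905ms @ 5 + 952.381ms (1)
9. 5714.286ms @ 6 + 272.109ms (2/7)
10. 5986.395ms @ 44/7 + 272.109ms (2/7)
11. 6258.503ms @ 46/7 + 272.109ms (2/7)
12. 6530.612ms @ 48/7 + 272.109ms (2/7)
13. 6802.721ms @ 50/7 + 272.109ms (2/7)
14. 7074.83ms @ 52/7 + 272.109ms (2/7)
15. 7346.939ms @ 54/7 + 272.109ms (2/7)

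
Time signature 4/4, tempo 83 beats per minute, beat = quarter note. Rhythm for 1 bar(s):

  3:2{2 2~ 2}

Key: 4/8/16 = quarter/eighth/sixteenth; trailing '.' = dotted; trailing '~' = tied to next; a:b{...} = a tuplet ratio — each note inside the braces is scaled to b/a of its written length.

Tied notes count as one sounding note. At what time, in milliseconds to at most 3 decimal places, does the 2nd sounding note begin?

1. 0.0ms @ 0 + 963.855ms (4/3)
2. 963.855ms @ 4/3 + 1927.711ms (8/3)

note 2 onset = 4/3b = 963.855ms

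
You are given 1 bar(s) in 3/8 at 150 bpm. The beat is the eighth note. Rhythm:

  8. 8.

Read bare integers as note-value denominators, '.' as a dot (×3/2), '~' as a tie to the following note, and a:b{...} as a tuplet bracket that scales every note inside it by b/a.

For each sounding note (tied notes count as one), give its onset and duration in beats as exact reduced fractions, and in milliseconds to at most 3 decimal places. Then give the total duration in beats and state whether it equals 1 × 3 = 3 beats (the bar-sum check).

1) 0.0ms=0b +600.0ms=3/2b
2) 600.0ms=3/2b +600.0ms=3/2b
Σ=3b of 3 (150bpm 3/8) — PASS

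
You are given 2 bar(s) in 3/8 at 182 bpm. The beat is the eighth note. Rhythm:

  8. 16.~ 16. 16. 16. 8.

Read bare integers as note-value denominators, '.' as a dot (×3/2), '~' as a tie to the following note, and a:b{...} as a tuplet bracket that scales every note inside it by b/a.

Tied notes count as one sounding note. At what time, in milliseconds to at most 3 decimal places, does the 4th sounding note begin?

1. 0.0ms @ 0 + 494.505ms (3/2)
2. 494.505ms @ 3/2 + 494.505ms (3/2)
3. 989.011ms @ 3 + 247.253ms (3/4)
4. 1236.264ms @ 15/4 + 247.253ms (3/4)
5. 1483.516ms @ 9/2 + 494.505ms (3/2)

note 4 onset = 15/4b = 1236.264ms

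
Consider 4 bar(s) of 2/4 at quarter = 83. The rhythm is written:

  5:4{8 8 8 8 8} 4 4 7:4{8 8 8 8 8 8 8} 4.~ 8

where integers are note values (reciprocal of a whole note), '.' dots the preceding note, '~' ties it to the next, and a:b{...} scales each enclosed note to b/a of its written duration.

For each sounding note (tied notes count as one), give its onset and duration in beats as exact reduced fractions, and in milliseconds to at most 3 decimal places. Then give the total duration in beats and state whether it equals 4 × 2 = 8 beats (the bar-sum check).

1) 0.0ms=0b +289.157ms=2/5b
2) 289.157ms=2/5b +289.157ms=2/5b
3) 578.313ms=4/5b +289.157ms=2/5b
4) 867.47ms=6/5b +289.157ms=2/5b
5) 1156.627ms=8/5b +289.157ms=2/5b
6) 1445.783ms=2b +722.892ms=1b
7) 2168.675ms=3b +722.892ms=1b
8) 2891.566ms=4b +206.54ms=2/7b
9) 3098.107ms=30/7b +206.54ms=2/7b
10) 3304.647ms=32/7b +206.54ms=2/7b
11) 3511.188ms=34/7b +206.54ms=2/7b
12) 3717.728ms=36/7b +206.54ms=2/7b
13) 3924.269ms=38/7b +206.54ms=2/7b
14) 4130.809ms=40/7b +206.54ms=2/7b
15) 4337.349ms=6b +1445.783ms=2b
Σ=8b of 8 (83bpm 2/4) — PASS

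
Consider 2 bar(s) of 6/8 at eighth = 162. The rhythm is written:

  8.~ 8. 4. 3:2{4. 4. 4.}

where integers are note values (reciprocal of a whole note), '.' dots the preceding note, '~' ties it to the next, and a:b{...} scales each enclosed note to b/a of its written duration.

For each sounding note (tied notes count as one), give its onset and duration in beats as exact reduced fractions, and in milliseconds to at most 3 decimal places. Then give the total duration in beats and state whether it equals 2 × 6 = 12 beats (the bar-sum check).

1) 0.0ms=0b +1111.111ms=3b
2) 1111.111ms=3b +1111.111ms=3b
3) 2222.222ms=6b +740.741ms=2b
4) 2962.963ms=8b +740.741ms=2b
5) 3703.704ms=10b +740.741ms=2b
Σ=12b of 12 (162bpm 6/8) — PASS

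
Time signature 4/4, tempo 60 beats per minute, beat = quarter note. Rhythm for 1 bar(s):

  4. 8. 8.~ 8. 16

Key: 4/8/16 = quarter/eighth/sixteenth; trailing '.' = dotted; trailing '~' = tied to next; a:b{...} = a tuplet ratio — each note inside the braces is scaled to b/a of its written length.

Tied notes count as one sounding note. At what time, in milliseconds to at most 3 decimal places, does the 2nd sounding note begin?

note 2 onset = 3/2b = 1500.0ms

1. 0.0ms @ 0 + 1500.0ms (3/2)
2. 1500.0ms @ 3/2 + 750.0ms (3/4)
3. 2250.0ms @ 9/4 + 1500.0ms (3/2)
4. 3750.0ms @ 15/4 + 250.0ms (1/4)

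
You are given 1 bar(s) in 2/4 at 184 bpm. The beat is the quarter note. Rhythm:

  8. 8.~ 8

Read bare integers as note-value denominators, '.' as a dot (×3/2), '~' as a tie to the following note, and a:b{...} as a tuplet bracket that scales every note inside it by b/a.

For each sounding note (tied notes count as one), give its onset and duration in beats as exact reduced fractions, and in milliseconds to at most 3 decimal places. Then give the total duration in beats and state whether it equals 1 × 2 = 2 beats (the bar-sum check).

1) 0.0ms=0b +244.565ms=3/4b
2) 244.565ms=3/4b +407.609ms=5/4b
Σ=2b of 2 (184bpm 2/4) — PASS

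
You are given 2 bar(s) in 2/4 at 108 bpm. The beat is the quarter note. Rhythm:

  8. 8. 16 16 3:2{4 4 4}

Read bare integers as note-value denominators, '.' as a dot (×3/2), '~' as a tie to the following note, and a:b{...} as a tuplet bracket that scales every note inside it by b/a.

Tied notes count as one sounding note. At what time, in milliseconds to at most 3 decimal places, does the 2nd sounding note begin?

note 2 onset = 3/4b = 416.667ms

1. 0.0ms @ 0 + 416.667ms (3/4)
2. 416.667ms @ 3/4 + 416.667ms (3/4)
3. 833.333ms @ 3/2 + 138.889ms (1/4)
4. 972.222ms @ 7/4 + 138.889ms (1/4)
5. 1111.111ms @ 2 + 370.37ms (2/3)
6. 1481.481ms @ 8/3 + 370.37ms (2/3)
7. 1851.852ms @ 10/3 + 370.37ms (2/3)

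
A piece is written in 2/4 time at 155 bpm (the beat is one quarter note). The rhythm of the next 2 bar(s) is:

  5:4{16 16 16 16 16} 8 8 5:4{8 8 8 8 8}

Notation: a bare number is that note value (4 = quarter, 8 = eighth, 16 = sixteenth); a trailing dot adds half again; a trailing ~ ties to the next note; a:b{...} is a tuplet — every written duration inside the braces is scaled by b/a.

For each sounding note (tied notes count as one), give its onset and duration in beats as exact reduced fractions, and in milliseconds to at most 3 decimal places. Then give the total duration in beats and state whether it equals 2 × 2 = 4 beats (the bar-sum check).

1) 0.0ms=0b +77.419ms=1/5b
2) 77.419ms=1/5b +77.419ms=1/5b
3) 154.839ms=2/5b +77.419ms=1/5b
4) 232.258ms=3/5b +77.419ms=1/5b
5) 309.677ms=4/5b +77.419ms=1/5b
6) 387.097ms=1b +193.548ms=1/2b
7) 580.645ms=3/2b +193.548ms=1/2b
8) 774.194ms=2b +154.839ms=2/5b
9) 929.032ms=12/5b +154.839ms=2/5b
10) 1083.871ms=14/5b +154.839ms=2/5b
11) 1238.71ms=16/5b +154.839ms=2/5b
12) 1393.548ms=18/5b +154.839ms=2/5b
Σ=4b of 4 (155bpm 2/4) — PASS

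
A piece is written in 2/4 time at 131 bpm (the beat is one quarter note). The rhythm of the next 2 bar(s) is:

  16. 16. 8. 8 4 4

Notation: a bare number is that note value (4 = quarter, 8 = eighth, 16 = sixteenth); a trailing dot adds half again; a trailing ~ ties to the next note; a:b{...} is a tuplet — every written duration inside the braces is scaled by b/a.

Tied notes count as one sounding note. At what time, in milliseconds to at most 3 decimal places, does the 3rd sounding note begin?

note 3 onset = 3/4b = 343.511ms

1. 0.0ms @ 0 + 171.756ms (3/8)
2. 171.756ms @ 3/8 + 171.756ms (3/8)
3. 343.511ms @ 3/4 + 343.511ms (3/4)
4. 687.023ms @ 3/2 + 229.008ms (1/2)
5. 916.031ms @ 2 + 458.015ms (1)
6. 1374.046ms @ 3 + 458.015ms (1)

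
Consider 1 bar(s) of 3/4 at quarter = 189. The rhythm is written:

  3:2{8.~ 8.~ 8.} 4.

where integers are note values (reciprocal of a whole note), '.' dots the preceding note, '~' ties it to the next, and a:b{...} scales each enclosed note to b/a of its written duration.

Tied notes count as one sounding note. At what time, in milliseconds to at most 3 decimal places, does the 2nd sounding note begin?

1. 0.0ms @ 0 + 476.19ms (3/2)
2. 476.19ms @ 3/2 + 476.19ms (3/2)

note 2 onset = 3/2b = 476.19ms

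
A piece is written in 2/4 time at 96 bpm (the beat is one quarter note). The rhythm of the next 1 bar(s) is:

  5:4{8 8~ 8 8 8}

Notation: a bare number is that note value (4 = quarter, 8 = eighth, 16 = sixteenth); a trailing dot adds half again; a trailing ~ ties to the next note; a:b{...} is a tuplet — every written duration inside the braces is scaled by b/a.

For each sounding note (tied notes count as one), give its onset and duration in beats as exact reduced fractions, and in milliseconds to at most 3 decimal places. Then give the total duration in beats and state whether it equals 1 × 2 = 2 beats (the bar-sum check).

1) 0.0ms=0b +250.0ms=2/5b
2) 250.0ms=2/5b +500.0ms=4/5b
3) 750.0ms=6/5b +250.0ms=2/5b
4) 1000.0ms=8/5b +250.0ms=2/5b
Σ=2b of 2 (96bpm 2/4) — PASS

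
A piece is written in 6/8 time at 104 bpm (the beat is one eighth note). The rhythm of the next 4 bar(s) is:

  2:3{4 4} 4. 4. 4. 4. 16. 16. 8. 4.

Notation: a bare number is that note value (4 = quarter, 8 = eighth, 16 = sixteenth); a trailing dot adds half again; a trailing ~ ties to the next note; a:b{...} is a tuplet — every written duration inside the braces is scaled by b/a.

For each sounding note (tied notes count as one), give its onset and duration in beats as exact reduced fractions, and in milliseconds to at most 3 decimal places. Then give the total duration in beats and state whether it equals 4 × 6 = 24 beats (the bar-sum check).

1) 0.0ms=0b +1730.769ms=3b
2) 1730.769ms=3b +1730.769ms=3b
3) 3461.538ms=6b +1730.769ms=3b
4) 5192.308ms=9b +1730.769ms=3b
5) 6923.077ms=12b +1730.769ms=3b
6) 8653.846ms=15b +1730.769ms=3b
7) 10384.615ms=18b +432.692ms=3/4b
8) 10817.308ms=75/4b +432.692ms=3/4b
9) 11250.0ms=39/2b +865.385ms=3/2b
10) 12115.385ms=21b +1730.769ms=3b
Σ=24b of 24 (104bpm 6/8) — PASS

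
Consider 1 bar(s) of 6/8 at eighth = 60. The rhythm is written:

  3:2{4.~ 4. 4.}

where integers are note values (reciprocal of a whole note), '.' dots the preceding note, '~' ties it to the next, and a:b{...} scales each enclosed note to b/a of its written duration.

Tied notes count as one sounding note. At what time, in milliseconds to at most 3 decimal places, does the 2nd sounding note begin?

1. 0.0ms @ 0 + 4000.0ms (4)
2. 4000.0ms @ 4 + 2000.0ms (2)

note 2 onset = 4b = 4000.0ms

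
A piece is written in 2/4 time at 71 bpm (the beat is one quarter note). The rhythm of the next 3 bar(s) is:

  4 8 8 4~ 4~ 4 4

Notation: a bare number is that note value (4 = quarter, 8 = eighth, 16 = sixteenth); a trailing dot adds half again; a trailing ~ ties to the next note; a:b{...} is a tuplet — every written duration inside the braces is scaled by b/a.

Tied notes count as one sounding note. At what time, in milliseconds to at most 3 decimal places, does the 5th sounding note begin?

1. 0.0ms @ 0 + 845.07ms (1)
2. 845.07ms @ 1 + 422.535ms (1/2)
3. 1267.606ms @ 3/2 + 422.535ms (1/2)
4. 1690.141ms @ 2 + 2535.211ms (3)
5. 4225.352ms @ 5 + 845.07ms (1)

note 5 onset = 5b = 4225.352ms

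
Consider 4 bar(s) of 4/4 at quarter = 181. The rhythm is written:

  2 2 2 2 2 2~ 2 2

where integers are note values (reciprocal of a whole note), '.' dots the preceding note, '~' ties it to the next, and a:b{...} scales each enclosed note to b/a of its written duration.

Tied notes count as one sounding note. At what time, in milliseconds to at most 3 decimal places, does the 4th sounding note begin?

note 4 onset = 6b = 1988.95ms

1. 0.0ms @ 0 + 662.983ms (2)
2. 662.983ms @ 2 + 662.983ms (2)
3. 1325.967ms @ 4 + 662.983ms (2)
4. 1988.95ms @ 6 + 662.983ms (2)
5. 2651.934ms @ 8 + 662.983ms (2)
6. 3314.917ms @ 10 + 1325.967ms (4)
7. 4640.884ms @ 14 + 662.983ms (2)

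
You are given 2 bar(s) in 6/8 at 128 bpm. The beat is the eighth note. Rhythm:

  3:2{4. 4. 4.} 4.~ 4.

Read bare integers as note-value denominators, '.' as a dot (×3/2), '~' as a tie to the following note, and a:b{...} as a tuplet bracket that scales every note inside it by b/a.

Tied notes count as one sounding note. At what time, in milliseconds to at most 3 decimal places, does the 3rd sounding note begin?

1. 0.0ms @ 0 + 937.5ms (2)
2. 937.5ms @ 2 + 937.5ms (2)
3. 1875.0ms @ 4 + 937.5ms (2)
4. 2812.5ms @ 6 + 2812.5ms (6)

note 3 onset = 4b = 1875.0ms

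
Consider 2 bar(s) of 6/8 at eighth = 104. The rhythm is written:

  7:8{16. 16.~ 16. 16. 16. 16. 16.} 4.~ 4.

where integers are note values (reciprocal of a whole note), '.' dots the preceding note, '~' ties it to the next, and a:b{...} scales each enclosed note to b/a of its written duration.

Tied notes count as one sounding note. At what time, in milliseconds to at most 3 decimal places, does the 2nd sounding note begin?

note 2 onset = 6/7b = 494.505ms

1. 0.0ms @ 0 + 494.505ms (6/7)
2. 494.505ms @ 6/7 + 989.011ms (12/7)
3. 1483.516ms @ 18/7 + 494.505ms (6/7)
4. 1978.022ms @ 24/7 + 494.505ms (6/7)
5. 2472.527ms @ 30/7 + 494.505ms (6/7)
6. 2967.033ms @ 36/7 + 494.505ms (6/7)
7. 3461.538ms @ 6 + 3461.538ms (6)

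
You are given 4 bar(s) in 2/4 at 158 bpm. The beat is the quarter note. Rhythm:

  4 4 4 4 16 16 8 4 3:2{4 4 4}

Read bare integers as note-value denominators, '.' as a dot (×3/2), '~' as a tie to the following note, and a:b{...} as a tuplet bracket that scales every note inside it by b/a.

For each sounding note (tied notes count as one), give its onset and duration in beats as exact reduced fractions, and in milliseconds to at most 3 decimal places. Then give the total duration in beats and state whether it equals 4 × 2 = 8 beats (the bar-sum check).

1) 0.0ms=0b +379.747ms=1b
2) 379.747ms=1b +379.747ms=1b
3) 759.494ms=2b +379.747ms=1b
4) 1139.241ms=3b +379.747ms=1b
5) 1518.987ms=4b +94.937ms=1/4b
6) 1613.924ms=17/4b +94.937ms=1/4b
7) 1708.861ms=9/2b +189.873ms=1/2b
8) 1898.734ms=5b +379.747ms=1b
9) 2278.481ms=6b +253.165ms=2/3b
10) 2531.646ms=20/3b +253.165ms=2/3b
11) 2784.81ms=22/3b +253.165ms=2/3b
Σ=8b of 8 (158bpm 2/4) — PASS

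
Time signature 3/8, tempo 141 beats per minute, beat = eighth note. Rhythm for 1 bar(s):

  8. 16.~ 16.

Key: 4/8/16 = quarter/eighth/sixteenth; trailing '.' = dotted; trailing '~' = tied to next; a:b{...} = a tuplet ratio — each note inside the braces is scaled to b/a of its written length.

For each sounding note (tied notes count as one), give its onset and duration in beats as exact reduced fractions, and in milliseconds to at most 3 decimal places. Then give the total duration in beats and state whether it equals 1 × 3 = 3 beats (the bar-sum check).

1) 0.0ms=0b +638.298ms=3/2b
2) 638.298ms=3/2b +638.298ms=3/2b
Σ=3b of 3 (141bpm 3/8) — PASS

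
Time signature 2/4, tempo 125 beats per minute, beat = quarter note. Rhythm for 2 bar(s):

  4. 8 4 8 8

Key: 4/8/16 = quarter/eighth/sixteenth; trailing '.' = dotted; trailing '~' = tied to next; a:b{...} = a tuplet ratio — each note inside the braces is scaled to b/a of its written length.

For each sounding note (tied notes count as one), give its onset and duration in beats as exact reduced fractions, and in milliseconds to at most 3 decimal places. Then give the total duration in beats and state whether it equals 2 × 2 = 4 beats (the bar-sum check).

1) 0.0ms=0b +720.0ms=3/2b
2) 720.0ms=3/2b +240.0ms=1/2b
3) 960.0ms=2b +480.0ms=1b
4) 1440.0ms=3b +240.0ms=1/2b
5) 1680.0ms=7/2b +240.0ms=1/2b
Σ=4b of 4 (125bpm 2/4) — PASS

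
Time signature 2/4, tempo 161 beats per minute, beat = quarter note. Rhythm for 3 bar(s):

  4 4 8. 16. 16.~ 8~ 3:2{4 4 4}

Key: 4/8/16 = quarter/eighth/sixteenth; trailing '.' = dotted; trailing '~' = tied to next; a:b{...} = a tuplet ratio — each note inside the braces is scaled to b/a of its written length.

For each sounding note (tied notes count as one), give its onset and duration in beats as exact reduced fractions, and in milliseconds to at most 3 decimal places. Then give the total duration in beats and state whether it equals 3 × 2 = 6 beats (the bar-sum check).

1) 0.0ms=0b +372.671ms=1b
2) 372.671ms=1b +372.671ms=1b
3) 745.342ms=2b +279.503ms=3/4b
4) 1024.845ms=11/4b +139.752ms=3/8b
5) 1164.596ms=25/8b +574.534ms=37/24b
6) 1739.13ms=14/3b +248.447ms=2/3b
7) 1987.578ms=16/3b +248.447ms=2/3b
Σ=6b of 6 (161bpm 2/4) — PASS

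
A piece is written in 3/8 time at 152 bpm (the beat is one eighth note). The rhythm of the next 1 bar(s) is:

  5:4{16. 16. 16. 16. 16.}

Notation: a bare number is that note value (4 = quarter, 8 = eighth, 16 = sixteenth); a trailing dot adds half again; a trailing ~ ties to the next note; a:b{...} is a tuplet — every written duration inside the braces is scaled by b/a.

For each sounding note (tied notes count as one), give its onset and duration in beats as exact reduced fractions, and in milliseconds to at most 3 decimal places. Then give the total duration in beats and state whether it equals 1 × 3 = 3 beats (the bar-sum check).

1) 0.0ms=0b +236.842ms=3/5b
2) 236.842ms=3/5b +236.842ms=3/5b
3) 473.684ms=6/5b +236.842ms=3/5b
4) 710.526ms=9/5b +236.842ms=3/5b
5) 947.368ms=12/5b +236.842ms=3/5b
Σ=3b of 3 (152bpm 3/8) — PASS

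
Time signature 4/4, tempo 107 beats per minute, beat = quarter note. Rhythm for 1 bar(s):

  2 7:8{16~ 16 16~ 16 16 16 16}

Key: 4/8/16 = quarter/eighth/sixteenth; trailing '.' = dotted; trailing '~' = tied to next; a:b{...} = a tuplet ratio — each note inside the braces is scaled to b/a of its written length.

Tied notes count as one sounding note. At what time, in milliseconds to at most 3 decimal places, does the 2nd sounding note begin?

note 2 onset = 2b = 1121.495ms

1. 0.0ms @ 0 + 1121.495ms (2)
2. 1121.495ms @ 2 + 320.427ms (4/7)
3. 1441.923ms @ 18/7 + 320.427ms (4/7)
4. 1762.35ms @ 22/7 + 160.214ms (2/7)
5. 1922.563ms @ 24/7 + 160.214ms (2/7)
6. 2082.777ms @ 26/7 + 160.214ms (2/7)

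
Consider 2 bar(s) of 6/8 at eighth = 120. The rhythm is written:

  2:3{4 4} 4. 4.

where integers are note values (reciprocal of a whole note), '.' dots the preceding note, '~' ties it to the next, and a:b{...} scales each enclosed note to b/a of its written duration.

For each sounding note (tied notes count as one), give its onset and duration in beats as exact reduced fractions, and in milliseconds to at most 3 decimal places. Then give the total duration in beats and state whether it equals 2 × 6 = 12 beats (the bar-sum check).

1) 0.0ms=0b +1500.0ms=3b
2) 1500.0ms=3b +1500.0ms=3b
3) 3000.0ms=6b +1500.0ms=3b
4) 4500.0ms=9b +1500.0ms=3b
Σ=12b of 12 (120bpm 6/8) — PASS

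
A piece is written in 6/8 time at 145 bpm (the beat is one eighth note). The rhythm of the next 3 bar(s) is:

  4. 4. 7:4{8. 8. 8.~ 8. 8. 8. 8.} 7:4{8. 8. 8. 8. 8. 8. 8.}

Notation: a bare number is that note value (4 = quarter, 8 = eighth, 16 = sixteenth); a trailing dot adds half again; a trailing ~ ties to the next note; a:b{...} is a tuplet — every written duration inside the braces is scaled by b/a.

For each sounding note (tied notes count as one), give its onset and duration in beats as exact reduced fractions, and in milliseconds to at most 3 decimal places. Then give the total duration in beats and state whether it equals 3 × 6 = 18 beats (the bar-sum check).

1) 0.0ms=0b +1241.379ms=3b
2) 1241.379ms=3b +1241.379ms=3b
3) 2482.759ms=6b +354.68ms=6/7b
4) 2837.438ms=48/7b +354.68ms=6/7b
5) 3192.118ms=54/7b +709.36ms=12/7b
6) 3901.478ms=66/7b +354.68ms=6/7b
7) 4256.158ms=72/7b +354.68ms=6/7b
8) 4610.837ms=78/7b +354.68ms=6/7b
9) 4965.517ms=12b +354.68ms=6/7b
10) 5320.197ms=90/7b +354.68ms=6/7b
11) 5674.877ms=96/7b +354.68ms=6/7b
12) 6029.557ms=102/7b +354.68ms=6/7b
13) 6384.236ms=108/7b +354.68ms=6/7b
14) 6738.916ms=114/7b +354.68ms=6/7b
15) 7093.596ms=120/7b +354.68ms=6/7b
Σ=18b of 18 (145bpm 6/8) — PASS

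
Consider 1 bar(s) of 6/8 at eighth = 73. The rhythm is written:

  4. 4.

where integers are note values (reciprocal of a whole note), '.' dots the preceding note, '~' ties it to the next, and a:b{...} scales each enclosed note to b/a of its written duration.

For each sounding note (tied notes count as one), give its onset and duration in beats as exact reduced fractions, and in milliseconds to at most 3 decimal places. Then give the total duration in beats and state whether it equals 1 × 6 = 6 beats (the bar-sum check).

1) 0.0ms=0b +2465.753ms=3b
2) 2465.753ms=3b +2465.753ms=3b
Σ=6b of 6 (73bpm 6/8) — PASS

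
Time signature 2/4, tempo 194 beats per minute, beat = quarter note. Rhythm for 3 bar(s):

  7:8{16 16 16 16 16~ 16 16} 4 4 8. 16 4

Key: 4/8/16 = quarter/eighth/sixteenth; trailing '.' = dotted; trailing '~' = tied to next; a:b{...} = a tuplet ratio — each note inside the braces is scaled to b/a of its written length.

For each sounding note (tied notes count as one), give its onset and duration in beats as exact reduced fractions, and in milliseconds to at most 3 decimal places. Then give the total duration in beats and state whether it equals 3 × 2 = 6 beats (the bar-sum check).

1) 0.0ms=0b +88.365ms=2/7b
2) 88.365ms=2/7b +88.365ms=2/7b
3) 176.73ms=4/7b +88.365ms=2/7b
4) 265.096ms=6/7b +88.365ms=2/7b
5) 353.461ms=8/7b +176.73ms=4/7b
6) 530.191ms=12/7b +88.365ms=2/7b
7) 618.557ms=2b +309.278ms=1b
8) 927.835ms=3b +309.278ms=1b
9) 1237.113ms=4b +231.959ms=3/4b
10) 1469.072ms=19/4b +77.32ms=1/4b
11) 1546.392ms=5b +309.278ms=1b
Σ=6b of 6 (194bpm 2/4) — PASS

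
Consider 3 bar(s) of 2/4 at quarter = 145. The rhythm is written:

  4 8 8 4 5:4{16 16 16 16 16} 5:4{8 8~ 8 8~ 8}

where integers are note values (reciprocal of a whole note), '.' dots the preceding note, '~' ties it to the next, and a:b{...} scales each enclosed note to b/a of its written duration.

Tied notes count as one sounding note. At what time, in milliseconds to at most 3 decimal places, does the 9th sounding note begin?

1. 0.0ms @ 0 + 413.793ms (1)
2. 413.793ms @ 1 + 206.897ms (1/2)
3. 620.69ms @ 3/2 + 206.897ms (1/2)
4. 827.586ms @ 2 + 413.793ms (1)
5. 1241.379ms @ 3 + 82.759ms (1/5)
6. 1324.138ms @ 16/5 + 82.759ms (1/5)
7. 1406.897ms @ 17/5 + 82.759ms (1/5)
8. 1489.655ms @ 18/5 + 82.759ms (1/5)
9. 1572.414ms @ 19/5 + 82.759ms (1/5)
10. 1655.172ms @ 4 + 165.517ms (2/5)
11. 1820.69ms @ 22/5 + 331.034ms (4/5)
12. 2151.724ms @ 26/5 + 331.034ms (4/5)

note 9 onset = 19/5b = 1572.414ms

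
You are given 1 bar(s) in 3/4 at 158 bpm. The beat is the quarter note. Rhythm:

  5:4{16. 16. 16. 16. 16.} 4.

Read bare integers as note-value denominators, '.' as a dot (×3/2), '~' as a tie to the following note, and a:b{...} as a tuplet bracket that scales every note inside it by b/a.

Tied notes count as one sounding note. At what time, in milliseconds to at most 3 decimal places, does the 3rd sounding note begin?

note 3 onset = 3/5b = 227.848ms

1. 0.0ms @ 0 + 113.924ms (3/10)
2. 113.924ms @ 3/10 + 113.924ms (3/10)
3. 227.848ms @ 3/5 + 113.924ms (3/10)
4. 341.772ms @ 9/10 + 113.924ms (3/10)
5. 455.696ms @ 6/5 + 113.924ms (3/10)
6. 569.62ms @ 3/2 + 569.62ms (3/2)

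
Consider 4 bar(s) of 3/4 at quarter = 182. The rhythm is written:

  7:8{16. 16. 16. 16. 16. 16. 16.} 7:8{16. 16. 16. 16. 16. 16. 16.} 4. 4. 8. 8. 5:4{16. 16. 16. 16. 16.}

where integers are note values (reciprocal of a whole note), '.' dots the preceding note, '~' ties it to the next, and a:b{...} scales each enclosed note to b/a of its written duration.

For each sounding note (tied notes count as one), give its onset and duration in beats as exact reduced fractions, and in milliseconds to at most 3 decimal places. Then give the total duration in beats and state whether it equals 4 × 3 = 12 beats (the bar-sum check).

1) 0.0ms=0b +141.287ms=3/7b
2) 141.287ms=3/7b +141.287ms=3/7b
3) 282.575ms=6/7b +141.287ms=3/7b
4) 423.862ms=9/7b +141.287ms=3/7b
5) 565.149ms=12/7b +141.287ms=3/7b
6) 706.436ms=15/7b +141.287ms=3/7b
7) 847.724ms=18/7b +141.287ms=3/7b
8) 989.011ms=3b +141.287ms=3/7b
9) 1130.298ms=24/7b +141.287ms=3/7b
10) 1271.586ms=27/7b +141.287ms=3/7b
11) 1412.873ms=30/7b +141.287ms=3/7b
12) 1554.16ms=33/7b +141.287ms=3/7b
13) 1695.447ms=36/7b +141.287ms=3/7b
14) 1836.735ms=39/7b +141.287ms=3/7b
15) 1978.022ms=6b +494.505ms=3/2b
16) 2472.527ms=15/2b +494.505ms=3/2b
17) 2967.033ms=9b +247.253ms=3/4b
18) 3214.286ms=39/4b +247.253ms=3/4b
19) 3461.538ms=21/2b +98.901ms=3/10b
20) 3560.44ms=54/5b +98.901ms=3/10b
21) 3659.341ms=111/10b +98.901ms=3/10b
22) 3758.242ms=57/5b +98.901ms=3/10b
23) 3857.143ms=117/10b +98.901ms=3/10b
Σ=12b of 12 (182bpm 3/4) — PASS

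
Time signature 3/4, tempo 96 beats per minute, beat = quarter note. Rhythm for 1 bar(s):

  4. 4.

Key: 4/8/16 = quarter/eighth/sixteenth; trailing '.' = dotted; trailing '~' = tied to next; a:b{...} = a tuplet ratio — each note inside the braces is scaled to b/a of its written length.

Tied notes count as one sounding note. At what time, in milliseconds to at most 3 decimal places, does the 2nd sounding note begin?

1. 0.0ms @ 0 + 937.5ms (3/2)
2. 937.5ms @ 3/2 + 937.5ms (3/2)

note 2 onset = 3/2b = 937.5ms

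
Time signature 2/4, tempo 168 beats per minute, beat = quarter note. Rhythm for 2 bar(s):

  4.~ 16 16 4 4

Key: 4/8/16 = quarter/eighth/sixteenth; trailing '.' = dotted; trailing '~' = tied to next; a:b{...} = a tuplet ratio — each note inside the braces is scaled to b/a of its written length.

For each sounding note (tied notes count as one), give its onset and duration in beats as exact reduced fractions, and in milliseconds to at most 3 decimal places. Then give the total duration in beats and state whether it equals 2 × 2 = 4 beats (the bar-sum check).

1) 0.0ms=0b +625.0ms=7/4b
2) 625.0ms=7/4b +89.286ms=1/4b
3) 714.286ms=2b +357.143ms=1b
4) 1071.429ms=3b +357.143ms=1b
Σ=4b of 4 (168bpm 2/4) — PASS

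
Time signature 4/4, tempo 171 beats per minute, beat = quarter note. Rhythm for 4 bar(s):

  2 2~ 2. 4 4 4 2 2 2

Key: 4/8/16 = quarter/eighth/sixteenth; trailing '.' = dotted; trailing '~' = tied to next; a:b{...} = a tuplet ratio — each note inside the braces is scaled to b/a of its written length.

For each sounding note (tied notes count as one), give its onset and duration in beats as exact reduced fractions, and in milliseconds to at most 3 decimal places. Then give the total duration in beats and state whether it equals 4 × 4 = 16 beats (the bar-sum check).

1) 0.0ms=0b +701.754ms=2b
2) 701.754ms=2b +1754.386ms=5b
3) 2456.14ms=7b +350.877ms=1b
4) 2807.018ms=8b +350.877ms=1b
5) 3157.895ms=9b +350.877ms=1b
6) 3508.772ms=10b +701.754ms=2b
7) 4210.526ms=12b +701.754ms=2b
8) 4912.281ms=14b +701.754ms=2b
Σ=16b of 16 (171bpm 4/4) — PASS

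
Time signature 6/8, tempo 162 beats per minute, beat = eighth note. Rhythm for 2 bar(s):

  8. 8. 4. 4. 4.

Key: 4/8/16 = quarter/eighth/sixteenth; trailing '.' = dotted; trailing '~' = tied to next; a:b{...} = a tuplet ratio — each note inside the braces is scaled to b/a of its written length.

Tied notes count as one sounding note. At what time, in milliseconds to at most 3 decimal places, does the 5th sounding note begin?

1. 0.0ms @ 0 + 555.556ms (3/2)
2. 555.556ms @ 3/2 + 555.556ms (3/2)
3. 1111.111ms @ 3 + 1111.111ms (3)
4. 2222.222ms @ 6 + 1111.111ms (3)
5. 3333.333ms @ 9 + 1111.111ms (3)

note 5 onset = 9b = 3333.333ms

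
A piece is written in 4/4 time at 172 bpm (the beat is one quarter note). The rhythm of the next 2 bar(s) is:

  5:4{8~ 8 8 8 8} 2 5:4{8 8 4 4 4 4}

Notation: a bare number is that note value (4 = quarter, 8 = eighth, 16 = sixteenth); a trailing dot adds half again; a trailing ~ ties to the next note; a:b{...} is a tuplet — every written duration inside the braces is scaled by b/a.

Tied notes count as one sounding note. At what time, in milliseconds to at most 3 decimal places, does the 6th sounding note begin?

1. 0.0ms @ 0 + 279.07ms (4/5)
2. 279.07ms @ 4/5 + 139.535ms (2/5)
3. 418.605ms @ 6/5 + 139.535ms (2/5)
4. 558.14ms @ 8/5 + 139.535ms (2/5)
5. 697.674ms @ 2 + 697.674ms (2)
6. 1395.349ms @ 4 + 139.535ms (2/5)
7. 1534.884ms @ 22/5 + 139.535ms (2/5)
8. 1674.419ms @ 24/5 + 279.07ms (4/5)
9. 1953.488ms @ 28/5 + 279.07ms (4/5)
10. 2232.558ms @ 32/5 + 279.07ms (4/5)
11. 2511.628ms @ 36/5 + 279.07ms (4/5)

note 6 onset = 4b = 1395.349ms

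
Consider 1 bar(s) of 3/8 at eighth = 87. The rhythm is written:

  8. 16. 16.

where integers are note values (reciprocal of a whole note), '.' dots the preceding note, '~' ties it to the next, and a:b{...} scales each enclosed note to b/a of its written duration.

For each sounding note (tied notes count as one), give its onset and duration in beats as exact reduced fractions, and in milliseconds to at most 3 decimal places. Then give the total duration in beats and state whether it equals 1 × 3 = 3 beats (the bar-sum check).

1) 0.0ms=0b +1034.483ms=3/2b
2) 1034.483ms=3/2b +517.241ms=3/4b
3) 1551.724ms=9/4b +517.241ms=3/4b
Σ=3b of 3 (87bpm 3/8) — PASS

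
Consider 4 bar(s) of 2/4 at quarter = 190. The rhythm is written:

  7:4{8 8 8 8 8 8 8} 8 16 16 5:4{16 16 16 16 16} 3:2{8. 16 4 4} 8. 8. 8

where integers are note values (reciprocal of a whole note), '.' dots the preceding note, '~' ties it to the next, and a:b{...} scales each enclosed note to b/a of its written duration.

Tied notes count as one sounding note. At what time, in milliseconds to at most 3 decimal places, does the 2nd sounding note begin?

note 2 onset = 2/7b = 90.226ms

1. 0.0ms @ 0 + 90.226ms (2/7)
2. 90.226ms @ 2/7 + 90.226ms (2/7)
3. 180.451ms @ 4/7 + 90.226ms (2/7)
4. 270.677ms @ 6/7 + 90.226ms (2/7)
5. 360.902ms @ 8/7 + 90.226ms (2/7)
6. 451.128ms @ 10/7 + 90.226ms (2/7)
7. 541.353ms @ 12/7 + 90.226ms (2/7)
8. 631.579ms @ 2 + 157.895ms (1/2)
9. 789.474ms @ 5/2 + 78.947ms (1/4)
10. 868.421ms @ 11/4 + 78.947ms (1/4)
11. 947.368ms @ 3 + 63.158ms (1/5)
12. 1010.526ms @ 16/5 + 63.158ms (1/5)
13. 1073.684ms @ 17/5 + 63.158ms (1/5)
14. 1136.842ms @ 18/5 + 63.158ms (1/5)
15. 1200.0ms @ 19/5 + 63.158ms (1/5)
16. 1263.158ms @ 4 + 157.895ms (1/2)
17. 1421.053ms @ 9/2 + 52.632ms (1/6)
18. 1473.684ms @ 14/3 + 210.526ms (2/3)
19. 1684.211ms @ 16/3 + 210.526ms (2/3)
20. 1894.737ms @ 6 + 236.842ms (3/4)
21. 2131.579ms @ 27/4 + 236.842ms (3/4)
22. 2368.421ms @ 15/2 + 157.895ms (1/2)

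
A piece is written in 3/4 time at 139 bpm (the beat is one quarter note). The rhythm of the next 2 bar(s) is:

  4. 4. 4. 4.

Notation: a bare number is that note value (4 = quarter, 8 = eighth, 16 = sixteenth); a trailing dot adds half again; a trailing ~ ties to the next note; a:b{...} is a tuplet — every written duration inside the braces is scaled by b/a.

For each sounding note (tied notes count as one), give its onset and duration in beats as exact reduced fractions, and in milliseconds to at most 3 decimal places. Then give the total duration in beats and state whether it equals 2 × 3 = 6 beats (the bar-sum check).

1) 0.0ms=0b +647.482ms=3/2b
2) 647.482ms=3/2b +647.482ms=3/2b
3) 1294.964ms=3b +647.482ms=3/2b
4) 1942.446ms=9/2b +647.482ms=3/2b
Σ=6b of 6 (139bpm 3/4) — PASS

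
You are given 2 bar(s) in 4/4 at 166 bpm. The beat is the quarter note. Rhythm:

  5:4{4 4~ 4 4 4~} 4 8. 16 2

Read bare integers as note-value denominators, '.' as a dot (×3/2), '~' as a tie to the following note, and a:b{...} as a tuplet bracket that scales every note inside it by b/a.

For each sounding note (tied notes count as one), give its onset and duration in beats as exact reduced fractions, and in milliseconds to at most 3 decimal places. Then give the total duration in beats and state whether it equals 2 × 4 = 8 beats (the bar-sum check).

1) 0.0ms=0b +289.157ms=4/5b
2) 289.157ms=4/5b +578.313ms=8/5b
3) 867.47ms=12/5b +289.157ms=4/5b
4) 1156.627ms=16/5b +650.602ms=9/5b
5) 1807.229ms=5b +271.084ms=3/4b
6) 2078.313ms=23/4b +90.361ms=1/4b
7) 2168.675ms=6b +722.892ms=2b
Σ=8b of 8 (166bpm 4/4) — PASS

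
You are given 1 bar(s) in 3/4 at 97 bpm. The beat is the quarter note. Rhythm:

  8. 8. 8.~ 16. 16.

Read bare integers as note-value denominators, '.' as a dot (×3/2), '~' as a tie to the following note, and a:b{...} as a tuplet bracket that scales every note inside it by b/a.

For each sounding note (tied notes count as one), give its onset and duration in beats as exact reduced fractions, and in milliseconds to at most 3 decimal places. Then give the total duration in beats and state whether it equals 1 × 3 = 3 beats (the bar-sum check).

1) 0.0ms=0b +463.918ms=3/4b
2) 463.918ms=3/4b +463.918ms=3/4b
3) 927.835ms=3/2b +695.876ms=9/8b
4) 1623.711ms=21/8b +231.959ms=3/8b
Σ=3b of 3 (97bpm 3/4) — PASS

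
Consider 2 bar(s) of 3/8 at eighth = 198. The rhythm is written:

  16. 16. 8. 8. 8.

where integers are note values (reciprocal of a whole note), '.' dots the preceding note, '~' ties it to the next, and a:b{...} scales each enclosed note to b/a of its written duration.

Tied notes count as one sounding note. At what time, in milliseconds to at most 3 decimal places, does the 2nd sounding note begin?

note 2 onset = 3/4b = 227.273ms

1. 0.0ms @ 0 + 227.273ms (3/4)
2. 227.273ms @ 3/4 + 227.273ms (3/4)
3. 454.545ms @ 3/2 + 454.545ms (3/2)
4. 909.091ms @ 3 + 454.545ms (3/2)
5. 1363.636ms @ 9/2 + 454.545ms (3/2)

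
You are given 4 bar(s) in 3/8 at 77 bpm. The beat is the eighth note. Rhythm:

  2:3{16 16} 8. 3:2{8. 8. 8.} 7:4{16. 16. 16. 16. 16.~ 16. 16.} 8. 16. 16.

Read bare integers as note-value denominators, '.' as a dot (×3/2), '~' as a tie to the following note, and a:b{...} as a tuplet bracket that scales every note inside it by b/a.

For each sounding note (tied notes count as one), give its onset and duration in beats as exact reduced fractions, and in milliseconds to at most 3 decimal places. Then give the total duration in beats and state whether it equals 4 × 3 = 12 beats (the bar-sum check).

1) 0.0ms=0b +584.416ms=3/4b
2) 584.416ms=3/4b +584.416ms=3/4b
3) 1168.831ms=3/2b +1168.831ms=3/2b
4) 2337.662ms=3b +779.221ms=1b
5) 3116.883ms=4b +779.221ms=1b
6) 3896.104ms=5b +779.221ms=1b
7) 4675.325ms=6b +333.952ms=3/7b
8) 5009.276ms=45/7b +333.952ms=3/7b
9) 5343.228ms=48/7b +333.952ms=3/7b
10) 5677.18ms=51/7b +333.952ms=3/7b
11) 6011.132ms=54/7b +667.904ms=6/7b
12) 6679.035ms=60/7b +333.952ms=3/7b
13) 7012.987ms=9b +1168.831ms=3/2b
14) 8181.818ms=21/2b +584.416ms=3/4b
15) 8766.234ms=45/4b +584.416ms=3/4b
Σ=12b of 12 (77bpm 3/8) — PASS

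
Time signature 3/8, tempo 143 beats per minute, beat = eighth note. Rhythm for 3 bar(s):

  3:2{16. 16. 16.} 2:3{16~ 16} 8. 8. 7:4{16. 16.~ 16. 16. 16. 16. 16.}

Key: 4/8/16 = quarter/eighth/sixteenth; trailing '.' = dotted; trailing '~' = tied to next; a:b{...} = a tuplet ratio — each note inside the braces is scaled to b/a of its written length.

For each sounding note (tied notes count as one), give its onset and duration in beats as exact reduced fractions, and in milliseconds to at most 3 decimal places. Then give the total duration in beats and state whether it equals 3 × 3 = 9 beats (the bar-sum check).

1) 0.0ms=0b +209.79ms=1/2b
2) 209.79ms=1/2b +209.79ms=1/2b
3) 419.58ms=1b +209.79ms=1/2b
4) 629.371ms=3/2b +629.371ms=3/2b
5) 1258.741ms=3b +629.371ms=3/2b
6) 1888.112ms=9/2b +629.371ms=3/2b
7) 2517.483ms=6b +179.82ms=3/7b
8) 2697.303ms=45/7b +359.64ms=6/7b
9) 3056.943ms=51/7b +179.82ms=3/7b
10) 3236.763ms=54/7b +179.82ms=3/7b
11) 3416.583ms=57/7b +179.82ms=3/7b
12) 3596.404ms=60/7b +179.82ms=3/7b
Σ=9b of 9 (143bpm 3/8) — PASS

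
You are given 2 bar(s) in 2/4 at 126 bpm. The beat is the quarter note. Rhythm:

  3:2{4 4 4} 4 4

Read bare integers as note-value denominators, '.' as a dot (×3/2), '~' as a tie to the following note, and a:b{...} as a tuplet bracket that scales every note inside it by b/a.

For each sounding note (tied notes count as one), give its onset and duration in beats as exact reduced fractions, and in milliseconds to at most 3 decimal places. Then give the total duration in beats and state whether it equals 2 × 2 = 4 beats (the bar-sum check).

1) 0.0ms=0b +317.46ms=2/3b
2) 317.46ms=2/3b +317.46ms=2/3b
3) 634.921ms=4/3b +317.46ms=2/3b
4) 952.381ms=2b +476.19ms=1b
5) 1428.571ms=3b +476.19ms=1b
Σ=4b of 4 (126bpm 2/4) — PASS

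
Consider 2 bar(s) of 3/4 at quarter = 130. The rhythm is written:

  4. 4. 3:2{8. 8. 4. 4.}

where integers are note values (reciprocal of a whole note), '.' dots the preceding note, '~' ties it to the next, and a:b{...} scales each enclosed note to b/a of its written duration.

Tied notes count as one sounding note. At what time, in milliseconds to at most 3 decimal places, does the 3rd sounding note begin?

1. 0.0ms @ 0 + 692.308ms (3/2)
2. 692.308ms @ 3/2 + 692.308ms (3/2)
3. 1384.615ms @ 3 + 230.769ms (1/2)
4. 1615.385ms @ 7/2 + 230.769ms (1/2)
5. 1846.154ms @ 4 + 461.538ms (1)
6. 2307.692ms @ 5 + 461.538ms (1)

note 3 onset = 3b = 1384.615ms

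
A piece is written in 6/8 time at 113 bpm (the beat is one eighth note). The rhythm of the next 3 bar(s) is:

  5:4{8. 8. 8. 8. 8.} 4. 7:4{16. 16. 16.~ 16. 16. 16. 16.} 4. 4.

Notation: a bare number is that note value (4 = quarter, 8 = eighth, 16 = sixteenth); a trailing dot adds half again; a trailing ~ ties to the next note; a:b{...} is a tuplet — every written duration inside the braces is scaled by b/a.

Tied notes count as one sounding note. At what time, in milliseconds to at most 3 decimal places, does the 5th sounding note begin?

note 5 onset = 24/5b = 2548.673ms

1. 0.0ms @ 0 + 637.168ms (6/5)
2. 637.168ms @ 6/5 + 637.168ms (6/5)
3. 1274.336ms @ 12/5 + 637.168ms (6/5)
4. 1911.504ms @ 18/5 + 637.168ms (6/5)
5. 2548.673ms @ 24/5 + 637.168ms (6/5)
6. 3185.841ms @ 6 + 1592.92ms (3)
7. 4778.761ms @ 9 + 227.56ms (3/7)
8. 5006.321ms @ 66/7 + 227.56ms (3/7)
9. 5233.881ms @ 69/7 + 455.12ms (6/7)
10. 5689.001ms @ 75/7 + 227.56ms (3/7)
11. 5916.561ms @ 78/7 + 227.56ms (3/7)
12. 6144.121ms @ 81/7 + 227.56ms (3/7)
13. 6371.681ms @ 12 + 1592.92ms (3)
14. 7964.602ms @ 15 + 1592.92ms (3)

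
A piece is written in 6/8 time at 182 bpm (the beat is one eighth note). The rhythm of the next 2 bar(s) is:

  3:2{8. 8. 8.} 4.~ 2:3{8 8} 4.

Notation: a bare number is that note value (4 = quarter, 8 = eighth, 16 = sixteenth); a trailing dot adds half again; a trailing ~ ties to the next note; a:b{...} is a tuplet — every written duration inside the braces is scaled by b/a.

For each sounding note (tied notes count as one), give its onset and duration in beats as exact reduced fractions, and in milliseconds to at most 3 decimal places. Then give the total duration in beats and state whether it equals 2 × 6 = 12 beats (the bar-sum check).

1) 0.0ms=0b +329.67ms=1b
2) 329.67ms=1b +329.67ms=1b
3) 659.341ms=2b +329.67ms=1b
4) 989.011ms=3b +1483.516ms=9/2b
5) 2472.527ms=15/2b +494.505ms=3/2b
6) 2967.033ms=9b +989.011ms=3b
Σ=12b of 12 (182bpm 6/8) — PASS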